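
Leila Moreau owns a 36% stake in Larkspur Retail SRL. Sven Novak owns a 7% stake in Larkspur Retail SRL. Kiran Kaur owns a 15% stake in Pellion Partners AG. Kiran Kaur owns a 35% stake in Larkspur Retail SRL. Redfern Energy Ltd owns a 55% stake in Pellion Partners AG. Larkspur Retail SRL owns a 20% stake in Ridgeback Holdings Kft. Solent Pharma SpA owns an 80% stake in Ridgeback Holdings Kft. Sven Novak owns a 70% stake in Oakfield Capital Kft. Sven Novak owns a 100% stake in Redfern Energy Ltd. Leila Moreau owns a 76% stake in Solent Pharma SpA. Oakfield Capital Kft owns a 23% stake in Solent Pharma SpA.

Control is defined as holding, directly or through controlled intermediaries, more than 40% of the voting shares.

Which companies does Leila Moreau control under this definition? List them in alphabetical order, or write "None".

Ridgeback Holdings Kft, Solent Pharma SpA

Leila holds 76% of Solent, so Leila controls Solent.
Solent holds 80% of Ridgeback, so Leila controls Ridgeback.
No other company's threshold is met.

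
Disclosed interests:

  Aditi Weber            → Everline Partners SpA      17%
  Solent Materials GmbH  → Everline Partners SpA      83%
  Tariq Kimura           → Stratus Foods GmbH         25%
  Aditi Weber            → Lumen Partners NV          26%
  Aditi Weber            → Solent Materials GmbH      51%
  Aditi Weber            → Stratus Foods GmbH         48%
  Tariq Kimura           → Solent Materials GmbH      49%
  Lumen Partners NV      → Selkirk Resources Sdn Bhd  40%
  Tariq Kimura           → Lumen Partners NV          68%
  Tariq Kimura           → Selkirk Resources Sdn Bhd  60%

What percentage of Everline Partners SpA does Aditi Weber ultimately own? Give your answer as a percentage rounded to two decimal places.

Aditi reaches Everline along 2 paths.
Via Solent: 51% × 83% = 42.33%.
Direct stake: 17% = 17%.
Total: 42.33% + 17% = 59.33%.

59.33%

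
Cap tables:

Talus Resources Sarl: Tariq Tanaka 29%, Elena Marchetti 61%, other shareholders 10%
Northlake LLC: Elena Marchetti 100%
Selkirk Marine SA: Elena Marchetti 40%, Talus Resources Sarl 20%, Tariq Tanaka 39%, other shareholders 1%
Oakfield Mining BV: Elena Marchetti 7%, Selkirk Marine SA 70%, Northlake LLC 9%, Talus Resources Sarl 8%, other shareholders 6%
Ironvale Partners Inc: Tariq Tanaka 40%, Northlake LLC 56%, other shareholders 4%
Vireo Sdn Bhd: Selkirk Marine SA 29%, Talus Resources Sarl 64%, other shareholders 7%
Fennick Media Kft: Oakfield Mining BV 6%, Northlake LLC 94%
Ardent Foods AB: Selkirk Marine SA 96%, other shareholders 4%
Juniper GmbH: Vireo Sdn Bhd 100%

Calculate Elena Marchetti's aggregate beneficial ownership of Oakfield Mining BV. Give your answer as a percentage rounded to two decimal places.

57.42%

Elena reaches Oakfield along 5 paths.
Direct stake: 7% = 7%.
Via Selkirk: 40% × 70% = 28%.
Via Talus → Selkirk: 61% × 20% × 70% = 8.54%.
Via Northlake: 100% × 9% = 9%.
Via Talus: 61% × 8% = 4.88%.
Total: 7% + 28% + 8.54% + 9% + 4.88% = 57.42%.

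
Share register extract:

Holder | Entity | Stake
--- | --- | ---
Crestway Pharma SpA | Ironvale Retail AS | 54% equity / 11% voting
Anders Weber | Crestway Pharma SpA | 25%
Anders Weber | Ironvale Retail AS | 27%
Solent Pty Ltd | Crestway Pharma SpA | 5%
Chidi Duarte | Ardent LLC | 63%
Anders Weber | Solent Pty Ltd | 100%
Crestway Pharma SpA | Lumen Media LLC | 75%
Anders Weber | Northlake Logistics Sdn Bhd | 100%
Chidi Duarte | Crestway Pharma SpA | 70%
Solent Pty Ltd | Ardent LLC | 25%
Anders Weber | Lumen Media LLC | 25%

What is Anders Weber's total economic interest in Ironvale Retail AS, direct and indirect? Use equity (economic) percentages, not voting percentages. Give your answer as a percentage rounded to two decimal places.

43.20%

Anders reaches Ironvale along 3 paths.
Direct stake: 27% = 27%.
Via Solent → Crestway: 100% × 5% × 54% = 2.7%.
Via Crestway: 25% × 54% = 13.5%.
Total: 27% + 2.7% + 13.5% = 43.2%.
Rounded: 43.20%.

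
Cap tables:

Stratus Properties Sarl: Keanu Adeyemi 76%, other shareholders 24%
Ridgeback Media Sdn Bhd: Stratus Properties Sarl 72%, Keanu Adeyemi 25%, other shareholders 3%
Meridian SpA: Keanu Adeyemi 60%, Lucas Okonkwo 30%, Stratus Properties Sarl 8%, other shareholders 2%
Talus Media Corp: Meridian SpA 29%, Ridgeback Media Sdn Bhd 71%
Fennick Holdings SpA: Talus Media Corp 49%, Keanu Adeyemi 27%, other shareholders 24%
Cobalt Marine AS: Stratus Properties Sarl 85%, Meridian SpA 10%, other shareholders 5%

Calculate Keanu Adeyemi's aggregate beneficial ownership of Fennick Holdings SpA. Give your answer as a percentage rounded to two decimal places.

64.12%

Keanu reaches Fennick along 5 paths.
Via Meridian → Talus: 60% × 29% × 49% = 8.526%.
Via Stratus → Meridian → Talus: 76% × 8% × 29% × 49% = 0.863968%.
Via Stratus → Ridgeback → Talus: 76% × 72% × 71% × 49% = 19.037088%.
Via Ridgeback → Talus: 25% × 71% × 49% = 8.6975%.
Direct stake: 27% = 27%.
Total: 8.526% + 0.863968% + 19.037088% + 8.6975% + 27% = 64.124556%.
Rounded: 64.12%.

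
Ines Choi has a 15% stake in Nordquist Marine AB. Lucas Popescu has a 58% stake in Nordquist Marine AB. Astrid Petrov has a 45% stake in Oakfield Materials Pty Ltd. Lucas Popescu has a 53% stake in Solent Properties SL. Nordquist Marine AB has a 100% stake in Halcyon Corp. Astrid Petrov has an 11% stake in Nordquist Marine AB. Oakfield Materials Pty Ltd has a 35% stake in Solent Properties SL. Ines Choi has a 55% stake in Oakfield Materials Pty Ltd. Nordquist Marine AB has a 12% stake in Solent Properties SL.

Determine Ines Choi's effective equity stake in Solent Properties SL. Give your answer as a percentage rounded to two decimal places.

Ines reaches Solent along 2 paths.
Via Oakfield: 55% × 35% = 19.25%.
Via Nordquist: 15% × 12% = 1.8%.
Total: 19.25% + 1.8% = 21.05%.

21.05%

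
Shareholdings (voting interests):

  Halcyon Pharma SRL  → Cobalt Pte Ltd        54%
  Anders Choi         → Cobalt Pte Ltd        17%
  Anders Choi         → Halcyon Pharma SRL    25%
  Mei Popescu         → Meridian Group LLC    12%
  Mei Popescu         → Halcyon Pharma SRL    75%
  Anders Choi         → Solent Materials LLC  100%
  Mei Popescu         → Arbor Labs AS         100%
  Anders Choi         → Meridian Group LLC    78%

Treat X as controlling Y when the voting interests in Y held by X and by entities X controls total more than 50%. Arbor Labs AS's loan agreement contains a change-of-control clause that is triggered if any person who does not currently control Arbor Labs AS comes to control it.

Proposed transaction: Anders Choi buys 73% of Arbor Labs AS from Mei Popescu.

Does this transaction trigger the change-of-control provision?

The purchase adds only to Anders's holdings (Mei's stake shrinks), so Anders is the only person who could newly come to control Arbor.
Anders holds 100% of Solent, so Anders controls Solent.
Anders holds 78% of Meridian, so Anders controls Meridian.
Neither Anders nor any entity Anders controls holds any voting interest in Arbor.
So before the transaction, Anders does not control Arbor.
After the purchase, Anders holds 73% of Arbor directly, and Mei's stake falls to 27%.
Anders holds 73% of Arbor, so Anders controls Arbor.
Anders did not control Arbor before and does after, so the clause is triggered.

Yes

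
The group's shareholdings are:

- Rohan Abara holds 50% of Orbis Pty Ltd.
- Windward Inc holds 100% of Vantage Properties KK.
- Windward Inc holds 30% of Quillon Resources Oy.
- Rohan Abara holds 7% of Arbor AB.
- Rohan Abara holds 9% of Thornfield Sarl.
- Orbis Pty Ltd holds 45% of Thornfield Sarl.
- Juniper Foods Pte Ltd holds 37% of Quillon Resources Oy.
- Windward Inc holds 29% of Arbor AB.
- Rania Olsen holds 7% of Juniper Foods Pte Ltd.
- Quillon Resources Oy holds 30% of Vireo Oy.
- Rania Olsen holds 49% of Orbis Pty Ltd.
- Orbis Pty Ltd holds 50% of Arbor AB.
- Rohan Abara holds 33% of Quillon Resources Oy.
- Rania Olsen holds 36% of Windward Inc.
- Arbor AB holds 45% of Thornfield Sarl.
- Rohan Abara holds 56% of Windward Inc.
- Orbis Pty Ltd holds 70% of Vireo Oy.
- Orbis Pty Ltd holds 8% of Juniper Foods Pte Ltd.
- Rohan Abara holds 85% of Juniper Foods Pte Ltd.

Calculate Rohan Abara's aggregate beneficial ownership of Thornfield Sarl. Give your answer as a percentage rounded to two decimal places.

Rohan reaches Thornfield along 5 paths.
Via Orbis → Arbor: 50% × 50% × 45% = 11.25%.
Via Windward → Arbor: 56% × 29% × 45% = 7.308%.
Via Arbor: 7% × 45% = 3.15%.
Via Orbis: 50% × 45% = 22.5%.
Direct stake: 9% = 9%.
Total: 11.25% + 7.308% + 3.15% + 22.5% + 9% = 53.208%.
Rounded: 53.21%.

53.21%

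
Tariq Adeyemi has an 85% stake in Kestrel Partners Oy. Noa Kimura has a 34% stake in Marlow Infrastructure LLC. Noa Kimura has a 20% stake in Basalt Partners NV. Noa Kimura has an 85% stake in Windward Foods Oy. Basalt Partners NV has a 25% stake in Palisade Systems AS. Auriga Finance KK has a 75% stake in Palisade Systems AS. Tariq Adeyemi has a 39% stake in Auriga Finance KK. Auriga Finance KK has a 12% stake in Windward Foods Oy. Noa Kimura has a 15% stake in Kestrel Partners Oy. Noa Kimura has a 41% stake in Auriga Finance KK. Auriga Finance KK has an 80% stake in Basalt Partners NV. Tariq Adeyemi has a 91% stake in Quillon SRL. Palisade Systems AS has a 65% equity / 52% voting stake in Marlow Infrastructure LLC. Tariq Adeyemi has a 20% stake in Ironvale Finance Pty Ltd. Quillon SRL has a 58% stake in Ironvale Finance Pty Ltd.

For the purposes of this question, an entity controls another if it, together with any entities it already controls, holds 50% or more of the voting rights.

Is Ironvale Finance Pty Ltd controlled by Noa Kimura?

No

Noa holds 85% of Windward, so Noa controls Windward.
Neither Noa nor any entity Noa controls holds any voting interest in Ironvale.
So Noa does not control Ironvale.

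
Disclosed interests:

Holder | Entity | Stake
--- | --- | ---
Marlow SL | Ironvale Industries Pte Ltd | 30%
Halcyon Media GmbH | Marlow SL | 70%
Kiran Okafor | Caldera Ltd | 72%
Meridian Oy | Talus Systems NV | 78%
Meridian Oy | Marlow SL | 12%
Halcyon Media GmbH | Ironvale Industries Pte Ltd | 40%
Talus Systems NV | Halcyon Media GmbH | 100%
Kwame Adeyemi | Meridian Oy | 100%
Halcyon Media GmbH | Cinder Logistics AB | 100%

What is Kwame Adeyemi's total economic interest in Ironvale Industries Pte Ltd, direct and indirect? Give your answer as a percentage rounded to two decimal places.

51.18%

Kwame reaches Ironvale along 3 paths.
Via Meridian → Talus → Halcyon → Marlow: 100% × 78% × 100% × 70% × 30% = 16.38%.
Via Meridian → Marlow: 100% × 12% × 30% = 3.6%.
Via Meridian → Talus → Halcyon: 100% × 78% × 100% × 40% = 31.2%.
Total: 16.38% + 3.6% + 31.2% = 51.18%.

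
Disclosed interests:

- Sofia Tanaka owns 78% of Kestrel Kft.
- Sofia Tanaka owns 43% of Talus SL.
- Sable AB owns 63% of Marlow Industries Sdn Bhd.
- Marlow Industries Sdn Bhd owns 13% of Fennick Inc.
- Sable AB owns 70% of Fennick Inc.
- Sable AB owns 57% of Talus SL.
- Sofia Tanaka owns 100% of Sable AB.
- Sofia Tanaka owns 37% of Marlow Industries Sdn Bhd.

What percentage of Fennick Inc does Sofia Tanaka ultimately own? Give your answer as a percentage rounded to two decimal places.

Sofia reaches Fennick along 3 paths.
Via Marlow: 37% × 13% = 4.81%.
Via Sable → Marlow: 100% × 63% × 13% = 8.19%.
Via Sable: 100% × 70% = 70%.
Total: 4.81% + 8.19% + 70% = 83%.
Rounded: 83.00%.

83.00%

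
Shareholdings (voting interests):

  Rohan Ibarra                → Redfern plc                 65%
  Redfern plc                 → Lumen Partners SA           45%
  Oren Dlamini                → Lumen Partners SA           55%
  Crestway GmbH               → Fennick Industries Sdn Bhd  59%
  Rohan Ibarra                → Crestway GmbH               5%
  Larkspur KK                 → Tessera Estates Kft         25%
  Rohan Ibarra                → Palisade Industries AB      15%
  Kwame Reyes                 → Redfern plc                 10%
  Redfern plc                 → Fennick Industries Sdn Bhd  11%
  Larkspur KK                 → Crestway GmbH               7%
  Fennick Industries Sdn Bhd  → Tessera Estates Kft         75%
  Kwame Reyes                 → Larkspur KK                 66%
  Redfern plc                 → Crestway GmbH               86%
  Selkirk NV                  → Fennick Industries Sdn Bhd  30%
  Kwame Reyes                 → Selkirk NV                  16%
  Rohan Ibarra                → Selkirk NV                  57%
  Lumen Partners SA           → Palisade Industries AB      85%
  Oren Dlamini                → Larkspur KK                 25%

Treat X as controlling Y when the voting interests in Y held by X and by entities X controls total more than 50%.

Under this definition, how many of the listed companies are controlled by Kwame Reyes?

1

Kwame holds 66% of Larkspur, so Kwame controls Larkspur.
No other company's threshold is met.
Kwame controls 1 company.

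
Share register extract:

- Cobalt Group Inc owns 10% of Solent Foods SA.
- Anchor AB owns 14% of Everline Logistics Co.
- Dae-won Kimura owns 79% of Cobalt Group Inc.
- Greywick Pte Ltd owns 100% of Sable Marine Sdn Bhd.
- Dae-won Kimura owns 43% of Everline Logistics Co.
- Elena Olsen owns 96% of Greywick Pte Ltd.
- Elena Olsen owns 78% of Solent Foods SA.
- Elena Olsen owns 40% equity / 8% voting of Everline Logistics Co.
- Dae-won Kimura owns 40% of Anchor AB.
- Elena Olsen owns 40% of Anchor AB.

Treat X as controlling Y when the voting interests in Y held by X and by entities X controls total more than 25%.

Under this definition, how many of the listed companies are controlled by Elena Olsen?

Elena holds 40% of Anchor, so Elena controls Anchor.
Elena holds 96% of Greywick, so Elena controls Greywick.
Elena holds 78% of Solent, so Elena controls Solent.
Greywick holds 100% of Sable, so Elena controls Sable.
No other company's threshold is met.
Elena controls 4 companies.

4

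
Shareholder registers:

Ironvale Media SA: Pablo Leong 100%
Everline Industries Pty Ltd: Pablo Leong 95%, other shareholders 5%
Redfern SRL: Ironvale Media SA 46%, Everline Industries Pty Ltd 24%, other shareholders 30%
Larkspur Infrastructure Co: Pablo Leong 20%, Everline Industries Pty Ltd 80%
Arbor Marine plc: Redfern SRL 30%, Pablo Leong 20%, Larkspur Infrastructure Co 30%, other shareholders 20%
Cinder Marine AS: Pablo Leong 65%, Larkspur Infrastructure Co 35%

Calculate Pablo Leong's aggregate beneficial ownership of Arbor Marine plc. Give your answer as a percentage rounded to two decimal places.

69.44%

Pablo reaches Arbor along 5 paths.
Via Ironvale → Redfern: 100% × 46% × 30% = 13.8%.
Via Everline → Redfern: 95% × 24% × 30% = 6.84%.
Direct stake: 20% = 20%.
Via Larkspur: 20% × 30% = 6%.
Via Everline → Larkspur: 95% × 80% × 30% = 22.8%.
Total: 13.8% + 6.84% + 20% + 6% + 22.8% = 69.44%.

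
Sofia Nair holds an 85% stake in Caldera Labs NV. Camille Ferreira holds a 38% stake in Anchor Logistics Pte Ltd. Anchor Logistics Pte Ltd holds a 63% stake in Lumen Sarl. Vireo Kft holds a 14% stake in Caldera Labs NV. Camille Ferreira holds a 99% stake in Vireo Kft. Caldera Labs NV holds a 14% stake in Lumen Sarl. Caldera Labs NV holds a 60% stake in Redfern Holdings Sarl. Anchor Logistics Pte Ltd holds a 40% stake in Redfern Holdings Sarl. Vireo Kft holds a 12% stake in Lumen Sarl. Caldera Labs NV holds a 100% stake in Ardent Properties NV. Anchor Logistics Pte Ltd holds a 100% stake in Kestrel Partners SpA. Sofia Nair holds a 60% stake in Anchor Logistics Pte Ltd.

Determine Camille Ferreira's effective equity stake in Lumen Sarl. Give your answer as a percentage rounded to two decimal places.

37.76%

Camille reaches Lumen along 3 paths.
Via Anchor: 38% × 63% = 23.94%.
Via Vireo: 99% × 12% = 11.88%.
Via Vireo → Caldera: 99% × 14% × 14% = 1.9404%.
Total: 23.94% + 11.88% + 1.9404% = 37.7604%.
Rounded: 37.76%.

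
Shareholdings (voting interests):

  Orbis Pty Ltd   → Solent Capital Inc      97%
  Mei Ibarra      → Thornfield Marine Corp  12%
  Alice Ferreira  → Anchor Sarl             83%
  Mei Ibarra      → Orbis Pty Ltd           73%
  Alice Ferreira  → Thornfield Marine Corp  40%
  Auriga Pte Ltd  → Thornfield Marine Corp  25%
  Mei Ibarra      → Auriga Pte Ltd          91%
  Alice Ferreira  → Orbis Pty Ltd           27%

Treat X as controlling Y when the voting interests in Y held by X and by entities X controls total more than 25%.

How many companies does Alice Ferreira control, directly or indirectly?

Alice holds 40% of Thornfield, so Alice controls Thornfield.
Alice holds 27% of Orbis, so Alice controls Orbis.
Alice holds 83% of Anchor, so Alice controls Anchor.
Orbis holds 97% of Solent, so Alice controls Solent.
No other company's threshold is met.
Alice controls 4 companies.

4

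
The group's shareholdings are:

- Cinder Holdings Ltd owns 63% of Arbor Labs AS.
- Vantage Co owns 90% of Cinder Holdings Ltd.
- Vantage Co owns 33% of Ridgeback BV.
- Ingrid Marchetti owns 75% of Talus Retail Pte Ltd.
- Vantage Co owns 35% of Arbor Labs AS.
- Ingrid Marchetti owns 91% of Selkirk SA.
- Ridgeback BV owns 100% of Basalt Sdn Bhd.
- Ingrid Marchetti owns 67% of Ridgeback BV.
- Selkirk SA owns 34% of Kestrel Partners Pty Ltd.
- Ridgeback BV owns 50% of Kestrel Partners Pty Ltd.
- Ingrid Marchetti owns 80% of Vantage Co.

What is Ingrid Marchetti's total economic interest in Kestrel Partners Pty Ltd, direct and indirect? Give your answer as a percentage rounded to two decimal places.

Ingrid reaches Kestrel along 3 paths.
Via Ridgeback: 67% × 50% = 33.5%.
Via Vantage → Ridgeback: 80% × 33% × 50% = 13.2%.
Via Selkirk: 91% × 34% = 30.94%.
Total: 33.5% + 13.2% + 30.94% = 77.64%.

77.64%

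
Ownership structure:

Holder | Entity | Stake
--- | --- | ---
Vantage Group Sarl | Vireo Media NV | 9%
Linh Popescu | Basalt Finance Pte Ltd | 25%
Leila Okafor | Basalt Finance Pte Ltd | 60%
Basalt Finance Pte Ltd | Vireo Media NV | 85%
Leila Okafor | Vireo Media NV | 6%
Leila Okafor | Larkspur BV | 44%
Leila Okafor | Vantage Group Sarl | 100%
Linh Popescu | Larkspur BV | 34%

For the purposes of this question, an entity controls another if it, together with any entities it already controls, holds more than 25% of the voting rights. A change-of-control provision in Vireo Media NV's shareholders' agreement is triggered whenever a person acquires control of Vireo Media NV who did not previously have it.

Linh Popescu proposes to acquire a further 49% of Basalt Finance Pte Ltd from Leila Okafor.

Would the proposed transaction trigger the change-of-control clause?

The purchase adds only to Linh's holdings (Leila's stake shrinks), so Linh is the only person who could newly come to control Vireo.
Linh holds 34% of Larkspur, so Linh controls Larkspur.
Neither Linh nor any entity Linh controls holds any voting interest in Vireo.
So before the transaction, Linh does not control Vireo.
After the purchase, Linh's direct stake in Basalt rises to 25% + 49% = 74%, and Leila's stake falls to 11%.
Linh holds 74% of Basalt, so Linh controls Basalt.
Basalt holds 85% of Vireo, so Linh controls Vireo.
Linh did not control Vireo before and does after, so the clause is triggered.

Yes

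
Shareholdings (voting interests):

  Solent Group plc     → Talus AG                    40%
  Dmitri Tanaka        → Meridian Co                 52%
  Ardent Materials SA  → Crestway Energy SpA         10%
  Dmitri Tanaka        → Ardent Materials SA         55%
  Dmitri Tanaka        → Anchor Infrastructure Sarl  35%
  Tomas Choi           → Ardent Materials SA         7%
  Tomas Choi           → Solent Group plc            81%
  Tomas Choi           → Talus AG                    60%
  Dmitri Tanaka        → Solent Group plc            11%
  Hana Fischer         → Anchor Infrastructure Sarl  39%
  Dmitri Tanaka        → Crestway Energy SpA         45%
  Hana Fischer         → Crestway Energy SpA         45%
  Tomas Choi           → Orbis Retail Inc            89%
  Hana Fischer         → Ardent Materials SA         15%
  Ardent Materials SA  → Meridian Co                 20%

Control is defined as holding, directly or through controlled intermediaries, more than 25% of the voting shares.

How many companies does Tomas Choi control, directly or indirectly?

Tomas holds 81% of Solent, so Tomas controls Solent.
Tomas and Solent together hold 60% + 40% = 100% of Talus, so Tomas controls Talus.
Tomas holds 89% of Orbis, so Tomas controls Orbis.
No other company's threshold is met.
Tomas controls 3 companies.

3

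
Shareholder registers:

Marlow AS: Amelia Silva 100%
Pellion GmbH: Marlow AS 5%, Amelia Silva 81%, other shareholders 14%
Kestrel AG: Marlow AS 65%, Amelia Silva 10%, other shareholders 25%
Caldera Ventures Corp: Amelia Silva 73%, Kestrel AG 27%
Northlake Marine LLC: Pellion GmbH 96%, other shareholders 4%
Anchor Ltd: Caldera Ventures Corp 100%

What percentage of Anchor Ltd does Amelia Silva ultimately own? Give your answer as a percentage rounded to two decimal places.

93.25%

Amelia reaches Anchor along 3 paths.
Via Caldera: 73% × 100% = 73%.
Via Marlow → Kestrel → Caldera: 100% × 65% × 27% × 100% = 17.55%.
Via Kestrel → Caldera: 10% × 27% × 100% = 2.7%.
Total: 73% + 17.55% + 2.7% = 93.25%.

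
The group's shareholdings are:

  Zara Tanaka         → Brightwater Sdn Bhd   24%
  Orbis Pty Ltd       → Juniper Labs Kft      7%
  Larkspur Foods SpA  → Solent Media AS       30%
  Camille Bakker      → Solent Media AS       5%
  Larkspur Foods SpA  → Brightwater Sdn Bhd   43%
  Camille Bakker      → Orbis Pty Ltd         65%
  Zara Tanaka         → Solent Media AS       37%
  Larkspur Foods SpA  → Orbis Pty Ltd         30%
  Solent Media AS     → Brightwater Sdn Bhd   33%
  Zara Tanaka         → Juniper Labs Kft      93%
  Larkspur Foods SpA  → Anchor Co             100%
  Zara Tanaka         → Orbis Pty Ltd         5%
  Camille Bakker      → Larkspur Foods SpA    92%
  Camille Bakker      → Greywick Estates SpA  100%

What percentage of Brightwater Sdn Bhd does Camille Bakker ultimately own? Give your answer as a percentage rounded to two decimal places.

Camille reaches Brightwater along 3 paths.
Via Larkspur → Solent: 92% × 30% × 33% = 9.108%.
Via Solent: 5% × 33% = 1.65%.
Via Larkspur: 92% × 43% = 39.56%.
Total: 9.108% + 1.65% + 39.56% = 50.318%.
Rounded: 50.32%.

50.32%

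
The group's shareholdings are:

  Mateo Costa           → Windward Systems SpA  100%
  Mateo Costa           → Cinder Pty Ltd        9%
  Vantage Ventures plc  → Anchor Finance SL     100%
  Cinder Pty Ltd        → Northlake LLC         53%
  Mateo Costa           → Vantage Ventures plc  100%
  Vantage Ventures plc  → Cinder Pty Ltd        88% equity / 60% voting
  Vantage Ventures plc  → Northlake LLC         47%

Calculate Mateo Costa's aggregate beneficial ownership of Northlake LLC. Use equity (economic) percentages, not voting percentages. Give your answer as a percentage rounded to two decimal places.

98.41%

Mateo reaches Northlake along 3 paths.
Via Vantage → Cinder: 100% × 88% × 53% = 46.64%.
Via Cinder: 9% × 53% = 4.77%.
Via Vantage: 100% × 47% = 47%.
Total: 46.64% + 4.77% + 47% = 98.41%.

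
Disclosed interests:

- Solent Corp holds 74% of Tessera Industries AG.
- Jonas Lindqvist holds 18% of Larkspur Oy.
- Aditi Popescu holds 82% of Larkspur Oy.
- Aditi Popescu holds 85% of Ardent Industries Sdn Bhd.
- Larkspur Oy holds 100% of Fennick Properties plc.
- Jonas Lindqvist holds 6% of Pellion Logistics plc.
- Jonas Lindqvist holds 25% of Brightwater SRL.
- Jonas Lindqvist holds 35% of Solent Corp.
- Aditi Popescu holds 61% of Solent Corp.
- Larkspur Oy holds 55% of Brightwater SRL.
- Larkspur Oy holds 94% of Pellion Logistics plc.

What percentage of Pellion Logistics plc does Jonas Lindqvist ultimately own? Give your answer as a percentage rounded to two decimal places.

22.92%

Jonas reaches Pellion along 2 paths.
Direct stake: 6% = 6%.
Via Larkspur: 18% × 94% = 16.92%.
Total: 6% + 16.92% = 22.92%.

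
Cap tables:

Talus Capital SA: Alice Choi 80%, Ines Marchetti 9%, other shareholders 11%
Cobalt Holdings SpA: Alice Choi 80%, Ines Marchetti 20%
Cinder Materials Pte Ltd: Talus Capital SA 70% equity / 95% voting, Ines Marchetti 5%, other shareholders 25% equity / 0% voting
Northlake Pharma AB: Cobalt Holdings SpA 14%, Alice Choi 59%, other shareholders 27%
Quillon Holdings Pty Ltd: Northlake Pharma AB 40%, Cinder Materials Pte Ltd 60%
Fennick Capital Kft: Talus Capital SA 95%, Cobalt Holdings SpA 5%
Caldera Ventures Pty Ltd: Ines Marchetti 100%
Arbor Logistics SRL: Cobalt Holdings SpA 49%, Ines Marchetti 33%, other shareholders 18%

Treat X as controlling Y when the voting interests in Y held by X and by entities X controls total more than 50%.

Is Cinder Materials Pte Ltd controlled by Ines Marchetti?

Ines holds 100% of Caldera, so Ines controls Caldera.
In Cinder, Ines's side holds only 5%, not > 50%.
So Ines does not control Cinder.

No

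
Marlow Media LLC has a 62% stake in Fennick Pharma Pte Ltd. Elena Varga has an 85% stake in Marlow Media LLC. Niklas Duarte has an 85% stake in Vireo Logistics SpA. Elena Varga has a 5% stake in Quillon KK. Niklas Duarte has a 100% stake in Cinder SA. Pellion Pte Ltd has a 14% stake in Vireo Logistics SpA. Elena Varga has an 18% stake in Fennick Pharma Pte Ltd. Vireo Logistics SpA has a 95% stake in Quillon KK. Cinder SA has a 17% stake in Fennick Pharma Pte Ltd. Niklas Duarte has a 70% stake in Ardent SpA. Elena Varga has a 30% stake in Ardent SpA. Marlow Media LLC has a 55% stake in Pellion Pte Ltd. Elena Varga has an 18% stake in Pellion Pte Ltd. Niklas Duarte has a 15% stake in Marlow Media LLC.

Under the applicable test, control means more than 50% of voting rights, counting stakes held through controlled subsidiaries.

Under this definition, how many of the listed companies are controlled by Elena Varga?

3

Elena holds 85% of Marlow, so Elena controls Marlow.
Marlow and Elena together hold 55% + 18% = 73% of Pellion, so Elena controls Pellion.
Marlow and Elena together hold 62% + 18% = 80% of Fennick, so Elena controls Fennick.
No other company's threshold is met.
Elena controls 3 companies.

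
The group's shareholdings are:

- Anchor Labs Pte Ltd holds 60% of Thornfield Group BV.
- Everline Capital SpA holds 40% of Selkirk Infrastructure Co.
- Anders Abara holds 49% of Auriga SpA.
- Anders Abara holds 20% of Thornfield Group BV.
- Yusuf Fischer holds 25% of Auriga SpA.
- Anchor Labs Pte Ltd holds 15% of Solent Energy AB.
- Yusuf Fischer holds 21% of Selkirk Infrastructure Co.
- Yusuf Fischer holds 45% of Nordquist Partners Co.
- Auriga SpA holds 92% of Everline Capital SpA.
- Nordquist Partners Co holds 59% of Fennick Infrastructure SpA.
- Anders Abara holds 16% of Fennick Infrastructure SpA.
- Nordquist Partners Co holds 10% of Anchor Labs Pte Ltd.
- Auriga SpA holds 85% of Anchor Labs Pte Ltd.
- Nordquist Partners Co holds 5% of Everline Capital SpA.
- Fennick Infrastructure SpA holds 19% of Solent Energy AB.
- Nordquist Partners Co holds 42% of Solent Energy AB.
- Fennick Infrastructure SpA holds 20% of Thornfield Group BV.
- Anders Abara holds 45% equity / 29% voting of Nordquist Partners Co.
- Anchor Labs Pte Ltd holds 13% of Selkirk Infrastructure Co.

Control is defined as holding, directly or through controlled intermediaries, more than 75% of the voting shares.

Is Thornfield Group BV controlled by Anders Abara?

No

Anders's largest direct stake is 49% in Auriga, which does not meet the threshold, so Anders controls no company.
In Thornfield, Anders's side holds only 20%, not > 75%.
So Anders does not control Thornfield.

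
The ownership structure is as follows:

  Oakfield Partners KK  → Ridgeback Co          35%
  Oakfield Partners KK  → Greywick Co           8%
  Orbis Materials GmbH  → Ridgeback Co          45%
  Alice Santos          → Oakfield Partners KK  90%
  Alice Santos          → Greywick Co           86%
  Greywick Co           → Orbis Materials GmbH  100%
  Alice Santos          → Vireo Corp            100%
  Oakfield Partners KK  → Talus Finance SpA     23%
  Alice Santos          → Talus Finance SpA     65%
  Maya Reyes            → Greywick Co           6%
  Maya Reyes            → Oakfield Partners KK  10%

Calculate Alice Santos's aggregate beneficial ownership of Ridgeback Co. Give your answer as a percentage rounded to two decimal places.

Alice reaches Ridgeback along 3 paths.
Via Oakfield → Greywick → Orbis: 90% × 8% × 100% × 45% = 3.24%.
Via Greywick → Orbis: 86% × 100% × 45% = 38.7%.
Via Oakfield: 90% × 35% = 31.5%.
Total: 3.24% + 38.7% + 31.5% = 73.44%.

73.44%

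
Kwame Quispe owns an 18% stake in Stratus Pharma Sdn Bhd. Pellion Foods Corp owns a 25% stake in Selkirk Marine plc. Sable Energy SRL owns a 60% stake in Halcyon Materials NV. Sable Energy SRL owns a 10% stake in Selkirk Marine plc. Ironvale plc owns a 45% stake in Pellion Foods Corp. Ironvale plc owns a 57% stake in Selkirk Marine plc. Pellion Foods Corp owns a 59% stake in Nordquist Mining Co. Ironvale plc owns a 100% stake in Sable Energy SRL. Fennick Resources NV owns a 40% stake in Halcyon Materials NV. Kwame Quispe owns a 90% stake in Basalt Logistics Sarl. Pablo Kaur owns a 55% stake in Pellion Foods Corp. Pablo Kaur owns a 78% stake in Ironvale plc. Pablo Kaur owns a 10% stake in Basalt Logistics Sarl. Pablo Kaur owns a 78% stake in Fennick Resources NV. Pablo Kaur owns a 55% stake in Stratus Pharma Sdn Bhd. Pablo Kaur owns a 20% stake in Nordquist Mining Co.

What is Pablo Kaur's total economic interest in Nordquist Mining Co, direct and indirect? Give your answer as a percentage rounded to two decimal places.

Pablo reaches Nordquist along 3 paths.
Direct stake: 20% = 20%.
Via Pellion: 55% × 59% = 32.45%.
Via Ironvale → Pellion: 78% × 45% × 59% = 20.709%.
Total: 20% + 32.45% + 20.709% = 73.159%.
Rounded: 73.16%.

73.16%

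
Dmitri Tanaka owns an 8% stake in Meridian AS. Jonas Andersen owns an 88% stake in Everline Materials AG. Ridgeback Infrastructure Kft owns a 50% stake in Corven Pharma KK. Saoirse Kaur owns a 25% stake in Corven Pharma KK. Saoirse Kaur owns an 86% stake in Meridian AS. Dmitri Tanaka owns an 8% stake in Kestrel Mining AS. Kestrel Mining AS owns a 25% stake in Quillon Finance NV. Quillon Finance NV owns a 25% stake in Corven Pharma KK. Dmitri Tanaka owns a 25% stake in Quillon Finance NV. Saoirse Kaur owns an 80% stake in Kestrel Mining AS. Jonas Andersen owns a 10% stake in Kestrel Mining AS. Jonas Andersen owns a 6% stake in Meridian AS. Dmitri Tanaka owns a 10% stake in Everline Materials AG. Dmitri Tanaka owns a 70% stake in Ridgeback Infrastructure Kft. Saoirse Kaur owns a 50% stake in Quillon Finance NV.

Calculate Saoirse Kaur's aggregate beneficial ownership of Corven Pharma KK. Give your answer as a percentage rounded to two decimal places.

Saoirse reaches Corven along 3 paths.
Via Kestrel → Quillon: 80% × 25% × 25% = 5%.
Via Quillon: 50% × 25% = 12.5%.
Direct stake: 25% = 25%.
Total: 5% + 12.5% + 25% = 42.5%.
Rounded: 42.50%.

42.50%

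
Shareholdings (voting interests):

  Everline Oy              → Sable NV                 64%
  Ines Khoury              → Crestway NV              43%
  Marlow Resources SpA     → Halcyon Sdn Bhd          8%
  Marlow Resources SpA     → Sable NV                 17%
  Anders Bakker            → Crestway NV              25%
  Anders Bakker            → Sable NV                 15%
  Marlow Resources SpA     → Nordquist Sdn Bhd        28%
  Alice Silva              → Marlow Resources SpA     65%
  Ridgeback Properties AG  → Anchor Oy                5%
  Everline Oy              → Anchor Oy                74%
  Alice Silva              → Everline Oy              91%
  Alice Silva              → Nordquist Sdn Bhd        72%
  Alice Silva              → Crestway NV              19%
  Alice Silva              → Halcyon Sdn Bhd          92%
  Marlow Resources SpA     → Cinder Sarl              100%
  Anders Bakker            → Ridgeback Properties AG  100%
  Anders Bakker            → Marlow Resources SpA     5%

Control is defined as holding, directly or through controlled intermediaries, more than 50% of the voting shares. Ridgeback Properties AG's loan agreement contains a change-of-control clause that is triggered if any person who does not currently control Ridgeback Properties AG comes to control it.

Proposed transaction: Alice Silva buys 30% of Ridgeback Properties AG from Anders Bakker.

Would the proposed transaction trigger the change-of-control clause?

The purchase adds only to Alice's holdings (Anders's stake shrinks), so Alice is the only person who could newly come to control Ridgeback.
Alice holds 65% of Marlow, so Alice controls Marlow.
Alice and Marlow together hold 72% + 28% = 100% of Nordquist, so Alice controls Nordquist.
Alice holds 91% of Everline, so Alice controls Everline.
Marlow and Everline together hold 17% + 64% = 81% of Sable, so Alice controls Sable.
Alice and Marlow together hold 92% + 8% = 100% of Halcyon, so Alice controls Halcyon.
Everline holds 74% of Anchor, so Alice controls Anchor.
Marlow holds 100% of Cinder, so Alice controls Cinder.
Neither Alice nor any entity Alice controls holds any voting interest in Ridgeback.
So before the transaction, Alice does not control Ridgeback.
After the purchase, Alice holds 30% of Ridgeback directly, and Anders's stake falls to 70%.
After the transaction, Alice's side holds 30% of Ridgeback, not > 50%, so Alice still does not control Ridgeback.
No new person acquires control, so the clause is not triggered.

No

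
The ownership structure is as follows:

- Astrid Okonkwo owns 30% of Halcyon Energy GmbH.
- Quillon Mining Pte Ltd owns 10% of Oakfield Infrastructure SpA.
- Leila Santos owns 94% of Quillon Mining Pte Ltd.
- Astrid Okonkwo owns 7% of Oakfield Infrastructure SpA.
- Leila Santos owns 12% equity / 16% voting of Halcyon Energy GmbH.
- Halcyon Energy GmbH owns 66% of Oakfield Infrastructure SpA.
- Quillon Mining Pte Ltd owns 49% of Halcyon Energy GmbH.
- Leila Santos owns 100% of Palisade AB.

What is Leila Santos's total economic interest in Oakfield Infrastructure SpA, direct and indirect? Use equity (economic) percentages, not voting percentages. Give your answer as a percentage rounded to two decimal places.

47.72%

Leila reaches Oakfield along 3 paths.
Via Quillon: 94% × 10% = 9.4%.
Via Quillon → Halcyon: 94% × 49% × 66% = 30.3996%.
Via Halcyon: 12% × 66% = 7.92%.
Total: 9.4% + 30.3996% + 7.92% = 47.7196%.
Rounded: 47.72%.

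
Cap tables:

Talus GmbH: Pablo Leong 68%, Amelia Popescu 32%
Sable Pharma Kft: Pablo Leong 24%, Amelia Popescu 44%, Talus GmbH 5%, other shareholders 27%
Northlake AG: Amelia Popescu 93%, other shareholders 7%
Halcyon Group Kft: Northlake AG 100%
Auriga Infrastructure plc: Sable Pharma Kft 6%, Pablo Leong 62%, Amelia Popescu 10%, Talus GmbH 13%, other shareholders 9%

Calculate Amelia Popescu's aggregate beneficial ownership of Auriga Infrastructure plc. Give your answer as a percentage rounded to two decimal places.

16.90%

Amelia reaches Auriga along 4 paths.
Via Sable: 44% × 6% = 2.64%.
Via Talus → Sable: 32% × 5% × 6% = 0.096%.
Direct stake: 10% = 10%.
Via Talus: 32% × 13% = 4.16%.
Total: 2.64% + 0.096% + 10% + 4.16% = 16.896%.
Rounded: 16.90%.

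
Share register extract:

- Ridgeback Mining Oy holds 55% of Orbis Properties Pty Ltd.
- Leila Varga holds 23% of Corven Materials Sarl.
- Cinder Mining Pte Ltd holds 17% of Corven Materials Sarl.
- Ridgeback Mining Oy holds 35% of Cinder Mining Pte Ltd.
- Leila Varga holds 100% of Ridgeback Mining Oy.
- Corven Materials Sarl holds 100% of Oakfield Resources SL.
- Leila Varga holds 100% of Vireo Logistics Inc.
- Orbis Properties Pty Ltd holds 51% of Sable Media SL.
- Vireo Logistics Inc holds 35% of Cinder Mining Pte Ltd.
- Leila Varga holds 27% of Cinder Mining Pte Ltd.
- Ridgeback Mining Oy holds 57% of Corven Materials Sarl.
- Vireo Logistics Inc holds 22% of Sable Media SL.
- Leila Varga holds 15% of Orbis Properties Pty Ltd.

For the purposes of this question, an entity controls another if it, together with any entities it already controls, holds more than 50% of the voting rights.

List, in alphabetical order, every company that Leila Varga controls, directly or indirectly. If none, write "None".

Cinder Mining Pte Ltd, Corven Materials Sarl, Oakfield Resources SL, Orbis Properties Pty Ltd, Ridgeback Mining Oy, Sable Media SL, Vireo Logistics Inc

Leila holds 100% of Vireo, so Leila controls Vireo.
Leila holds 100% of Ridgeback, so Leila controls Ridgeback.
Leila and Vireo and Ridgeback together hold 27% + 35% + 35% = 97% of Cinder, so Leila controls Cinder.
Leila and Ridgeback and Cinder together hold 23% + 57% + 17% = 97% of Corven, so Leila controls Corven.
Leila and Ridgeback together hold 15% + 55% = 70% of Orbis, so Leila controls Orbis.
Corven holds 100% of Oakfield, so Leila controls Oakfield.
Vireo and Orbis together hold 22% + 51% = 73% of Sable, so Leila controls Sable.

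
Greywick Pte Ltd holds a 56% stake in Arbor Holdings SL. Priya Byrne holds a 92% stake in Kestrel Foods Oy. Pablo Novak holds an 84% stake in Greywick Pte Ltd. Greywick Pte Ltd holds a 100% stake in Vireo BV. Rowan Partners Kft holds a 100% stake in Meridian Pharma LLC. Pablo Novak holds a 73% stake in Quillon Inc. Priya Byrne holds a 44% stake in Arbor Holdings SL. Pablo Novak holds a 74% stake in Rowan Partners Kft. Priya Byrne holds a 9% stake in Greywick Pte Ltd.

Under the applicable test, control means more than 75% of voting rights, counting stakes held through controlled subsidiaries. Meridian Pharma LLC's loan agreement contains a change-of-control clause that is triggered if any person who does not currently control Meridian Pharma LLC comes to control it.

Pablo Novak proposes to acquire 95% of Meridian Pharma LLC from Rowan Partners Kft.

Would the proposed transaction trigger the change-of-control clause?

Yes

The purchase adds only to Pablo's holdings (Rowan's stake shrinks), so Pablo is the only person who could newly come to control Meridian.
Pablo holds 84% of Greywick, so Pablo controls Greywick.
Greywick holds 100% of Vireo, so Pablo controls Vireo.
Neither Pablo nor any entity Pablo controls holds any voting interest in Meridian.
So before the transaction, Pablo does not control Meridian.
After the purchase, Pablo holds 95% of Meridian directly, and Rowan's stake falls to 5%.
Pablo holds 95% of Meridian, so Pablo controls Meridian.
Pablo did not control Meridian before and does after, so the clause is triggered.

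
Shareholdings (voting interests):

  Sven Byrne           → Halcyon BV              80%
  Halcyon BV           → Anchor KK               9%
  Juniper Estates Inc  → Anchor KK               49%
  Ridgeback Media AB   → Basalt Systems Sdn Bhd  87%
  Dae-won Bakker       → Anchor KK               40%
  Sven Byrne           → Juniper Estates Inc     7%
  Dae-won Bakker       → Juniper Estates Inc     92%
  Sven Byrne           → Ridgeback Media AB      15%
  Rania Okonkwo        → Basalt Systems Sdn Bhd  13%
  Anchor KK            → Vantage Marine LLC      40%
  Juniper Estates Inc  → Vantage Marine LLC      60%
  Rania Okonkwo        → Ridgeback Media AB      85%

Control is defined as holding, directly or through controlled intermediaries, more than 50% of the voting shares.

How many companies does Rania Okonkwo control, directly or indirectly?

2

Rania holds 85% of Ridgeback, so Rania controls Ridgeback.
Ridgeback and Rania together hold 87% + 13% = 100% of Basalt, so Rania controls Basalt.
No other company's threshold is met.
Rania controls 2 companies.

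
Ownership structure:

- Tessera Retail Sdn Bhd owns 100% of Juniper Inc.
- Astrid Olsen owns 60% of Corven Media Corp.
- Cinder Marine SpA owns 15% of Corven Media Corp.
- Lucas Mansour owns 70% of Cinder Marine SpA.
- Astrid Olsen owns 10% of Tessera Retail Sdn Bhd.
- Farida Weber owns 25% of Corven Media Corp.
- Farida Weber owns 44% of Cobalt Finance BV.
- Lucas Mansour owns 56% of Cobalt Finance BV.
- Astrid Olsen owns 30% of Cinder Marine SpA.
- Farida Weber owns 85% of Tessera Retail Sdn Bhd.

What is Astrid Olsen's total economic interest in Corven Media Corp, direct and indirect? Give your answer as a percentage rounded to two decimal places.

Astrid reaches Corven along 2 paths.
Direct stake: 60% = 60%.
Via Cinder: 30% × 15% = 4.5%.
Total: 60% + 4.5% = 64.5%.
Rounded: 64.50%.

64.50%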